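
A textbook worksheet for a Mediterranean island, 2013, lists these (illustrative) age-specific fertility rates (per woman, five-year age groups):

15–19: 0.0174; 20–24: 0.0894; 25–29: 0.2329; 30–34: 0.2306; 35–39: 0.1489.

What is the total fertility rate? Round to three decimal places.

3.596

Sum of ASFRs = 0.0174 + 0.0894 + 0.2329 + 0.2306 + 0.1489 = 0.7192
TFR = 5 × 0.7192 = 3.596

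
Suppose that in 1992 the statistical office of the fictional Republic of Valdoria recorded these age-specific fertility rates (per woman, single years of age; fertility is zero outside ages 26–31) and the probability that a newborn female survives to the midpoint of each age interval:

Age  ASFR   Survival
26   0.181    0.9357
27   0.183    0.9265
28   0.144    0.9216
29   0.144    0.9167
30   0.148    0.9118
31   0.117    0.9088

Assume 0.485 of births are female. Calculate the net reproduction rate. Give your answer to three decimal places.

Proportion female at birth = 0.485.
Each age group contributes 1 × ASFR × survival:
  26: 1 × 0.181 × 0.9357 = 0.16936
  27: 1 × 0.183 × 0.9265 = 0.16955
  28: 1 × 0.144 × 0.9216 = 0.13271
  29: 1 × 0.144 × 0.9167 = 0.13200
  30: 1 × 0.148 × 0.9118 = 0.13495
  31: 1 × 0.117 × 0.9088 = 0.10633
Sum = 0.84490
NRR = 0.485 × 0.84490 = 0.40978

0.410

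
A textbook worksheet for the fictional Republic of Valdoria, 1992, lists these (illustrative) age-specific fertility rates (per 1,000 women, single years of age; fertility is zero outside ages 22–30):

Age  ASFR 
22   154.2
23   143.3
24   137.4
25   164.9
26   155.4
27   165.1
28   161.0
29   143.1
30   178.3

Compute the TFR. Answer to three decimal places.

Sum of ASFRs = 154.2 + 143.3 + 137.4 + 164.9 + 155.4 + 165.1 + 161.0 + 143.1 + 178.3 = 1402.7
TFR = 1402.7 / 1000 = 1.4027

1.403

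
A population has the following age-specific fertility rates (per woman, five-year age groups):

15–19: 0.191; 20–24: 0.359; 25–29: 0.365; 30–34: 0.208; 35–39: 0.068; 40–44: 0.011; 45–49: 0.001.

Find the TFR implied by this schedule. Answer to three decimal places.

Sum of ASFRs = 0.191 + 0.359 + 0.365 + 0.208 + 0.068 + 0.011 + 0.001 = 1.203
TFR = 5 × 1.203 = 6.015

6.015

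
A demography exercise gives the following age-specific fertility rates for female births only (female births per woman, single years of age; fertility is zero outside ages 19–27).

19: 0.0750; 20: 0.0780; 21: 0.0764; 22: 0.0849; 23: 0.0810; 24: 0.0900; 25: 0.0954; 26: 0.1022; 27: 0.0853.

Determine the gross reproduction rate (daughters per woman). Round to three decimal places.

Sum of female ASFRs = 0.0750 + 0.0780 + 0.0764 + 0.0849 + 0.0810 + 0.0900 + 0.0954 + 0.1022 + 0.0853 = 0.7682
GRR = 0.7682

0.768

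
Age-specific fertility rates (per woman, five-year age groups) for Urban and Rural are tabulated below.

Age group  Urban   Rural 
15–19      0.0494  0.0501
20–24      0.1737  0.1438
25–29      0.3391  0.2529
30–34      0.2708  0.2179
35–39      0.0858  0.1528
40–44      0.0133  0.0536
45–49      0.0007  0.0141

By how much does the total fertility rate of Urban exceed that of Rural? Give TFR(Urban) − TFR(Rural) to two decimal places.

0.24

Urban:
  Sum of ASFRs = 0.0494 + 0.1737 + 0.3391 + 0.2708 + 0.0858 + 0.0133 + 0.0007 = 0.9328
  TFR = 5 × 0.9328 = 4.664
Rural:
  Sum of ASFRs = 0.0501 + 0.1438 + 0.2529 + 0.2179 + 0.1528 + 0.0536 + 0.0141 = 0.8852
  TFR = 5 × 0.8852 = 4.426
Difference = 4.664 − 4.426 = 0.238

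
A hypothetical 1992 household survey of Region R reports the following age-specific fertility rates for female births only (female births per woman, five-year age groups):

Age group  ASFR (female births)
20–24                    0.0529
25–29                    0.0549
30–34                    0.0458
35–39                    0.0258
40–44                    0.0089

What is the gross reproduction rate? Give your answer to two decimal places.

0.94

Sum of female ASFRs = 0.0529 + 0.0549 + 0.0458 + 0.0258 + 0.0089 = 0.1883
GRR = 5 × 0.1883 = 0.9415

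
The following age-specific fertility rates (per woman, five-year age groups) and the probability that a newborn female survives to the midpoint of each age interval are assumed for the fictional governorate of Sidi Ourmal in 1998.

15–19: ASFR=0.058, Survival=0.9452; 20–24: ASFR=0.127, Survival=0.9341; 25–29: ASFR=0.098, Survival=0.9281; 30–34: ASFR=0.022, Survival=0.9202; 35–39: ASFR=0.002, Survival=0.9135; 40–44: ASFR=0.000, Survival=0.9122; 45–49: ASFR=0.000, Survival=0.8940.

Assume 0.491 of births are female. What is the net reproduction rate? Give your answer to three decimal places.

Proportion female at birth = 0.491.
Weighting each age-specific rate by interval width and survival:
  15–19: 5 × 0.058 × 0.9452 = 0.27411
  20–24: 5 × 0.127 × 0.9341 = 0.59315
  25–29: 5 × 0.098 × 0.9281 = 0.45477
  30–34: 5 × 0.022 × 0.9202 = 0.10122
  35–39: 5 × 0.002 × 0.9135 = 0.00914
  40–44: 5 × 0.000 × 0.9122 = 0.00000
  45–49: 5 × 0.000 × 0.8940 = 0.00000
Sum = 1.43239
NRR = 0.491 × 1.43239 = 0.70330
An NRR under 1 implies long-run decline under these rates.

0.703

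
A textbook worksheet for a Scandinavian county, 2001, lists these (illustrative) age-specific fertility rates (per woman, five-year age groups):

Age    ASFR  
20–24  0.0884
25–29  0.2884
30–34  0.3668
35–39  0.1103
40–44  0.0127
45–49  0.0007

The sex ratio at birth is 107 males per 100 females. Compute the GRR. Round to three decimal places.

2.095

Proportion female at birth = 100 / (100 + 107) = 0.48309.
Sum of ASFRs = 0.0884 + 0.2884 + 0.3668 + 0.1103 + 0.0127 + 0.0007 = 0.8673
TFR = 5 × 0.8673 = 4.3365
GRR = 0.48309 × 4.3365 = 2.09492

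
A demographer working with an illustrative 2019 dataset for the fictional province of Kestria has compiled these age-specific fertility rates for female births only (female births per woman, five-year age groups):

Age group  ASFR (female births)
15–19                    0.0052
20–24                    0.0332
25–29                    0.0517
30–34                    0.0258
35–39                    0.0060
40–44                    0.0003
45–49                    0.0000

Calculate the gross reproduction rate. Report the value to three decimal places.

0.611

Sum of female ASFRs = 0.0052 + 0.0332 + 0.0517 + 0.0258 + 0.0060 + 0.0003 + 0.0000 = 0.1222
GRR = 5 × 0.1222 = 0.611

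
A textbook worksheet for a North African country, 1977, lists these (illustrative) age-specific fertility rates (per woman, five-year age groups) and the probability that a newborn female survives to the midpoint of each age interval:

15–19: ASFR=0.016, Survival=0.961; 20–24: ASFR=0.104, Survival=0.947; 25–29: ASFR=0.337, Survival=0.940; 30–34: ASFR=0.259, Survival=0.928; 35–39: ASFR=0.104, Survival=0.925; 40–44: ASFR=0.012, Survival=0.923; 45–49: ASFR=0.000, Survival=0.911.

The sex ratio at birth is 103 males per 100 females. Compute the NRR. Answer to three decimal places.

1.917

Proportion female at birth = 100 / (100 + 103) = 0.49261.
Each age group contributes 5 × ASFR × survival:
  15–19: 5 × 0.016 × 0.961 = 0.07688
  20–24: 5 × 0.104 × 0.947 = 0.49244
  25–29: 5 × 0.337 × 0.940 = 1.58390
  30–34: 5 × 0.259 × 0.928 = 1.20176
  35–39: 5 × 0.104 × 0.925 = 0.48100
  40–44: 5 × 0.012 × 0.923 = 0.05538
  45–49: 5 × 0.000 × 0.911 = 0.00000
Sum = 3.89136
NRR = 0.49261 × 3.89136 = 1.91692
With NRR above 1 the population is above replacement fertility.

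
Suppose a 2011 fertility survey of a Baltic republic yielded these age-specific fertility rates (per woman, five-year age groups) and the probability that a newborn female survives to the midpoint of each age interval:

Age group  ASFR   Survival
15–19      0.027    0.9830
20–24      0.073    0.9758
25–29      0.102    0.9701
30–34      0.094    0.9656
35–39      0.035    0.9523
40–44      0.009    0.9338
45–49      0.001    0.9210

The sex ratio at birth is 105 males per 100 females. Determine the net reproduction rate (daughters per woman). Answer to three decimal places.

Proportion female at birth = 100 / (100 + 105) = 0.48780.
Each age group contributes 5 × ASFR × survival:
  15–19: 5 × 0.027 × 0.9830 = 0.13271
  20–24: 5 × 0.073 × 0.9758 = 0.35617
  25–29: 5 × 0.102 × 0.9701 = 0.49475
  30–34: 5 × 0.094 × 0.9656 = 0.45383
  35–39: 5 × 0.035 × 0.9523 = 0.16665
  40–44: 5 × 0.009 × 0.9338 = 0.04202
  45–49: 5 × 0.001 × 0.9210 = 0.00461
Sum = 1.65074
NRR = 0.48780 × 1.65074 = 0.80523

0.805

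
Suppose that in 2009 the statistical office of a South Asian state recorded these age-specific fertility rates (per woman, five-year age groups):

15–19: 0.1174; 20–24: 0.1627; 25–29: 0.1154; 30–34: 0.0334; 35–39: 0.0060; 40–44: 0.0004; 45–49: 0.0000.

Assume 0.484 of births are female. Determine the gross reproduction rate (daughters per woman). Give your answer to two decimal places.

1.05

Proportion female at birth = 0.484.
Sum of ASFRs = 0.1174 + 0.1627 + 0.1154 + 0.0334 + 0.0060 + 0.0004 + 0.0000 = 0.4353
TFR = 5 × 0.4353 = 2.1765
GRR = 0.484 × 2.1765 = 1.05343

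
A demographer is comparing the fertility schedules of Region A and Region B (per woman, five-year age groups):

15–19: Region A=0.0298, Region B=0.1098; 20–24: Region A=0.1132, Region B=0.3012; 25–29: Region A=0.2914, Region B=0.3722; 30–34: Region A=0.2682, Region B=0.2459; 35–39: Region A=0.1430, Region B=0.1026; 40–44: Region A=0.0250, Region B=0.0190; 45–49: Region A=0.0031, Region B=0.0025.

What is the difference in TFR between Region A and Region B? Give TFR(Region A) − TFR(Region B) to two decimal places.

Region A:
  Sum of ASFRs = 0.0298 + 0.1132 + 0.2914 + 0.2682 + 0.1430 + 0.0250 + 0.0031 = 0.8737
  TFR = 5 × 0.8737 = 4.3685
Region B:
  Sum of ASFRs = 0.1098 + 0.3012 + 0.3722 + 0.2459 + 0.1026 + 0.0190 + 0.0025 = 1.1532
  TFR = 5 × 1.1532 = 5.766
Difference = 4.3685 − 5.766 = -1.3975

-1.40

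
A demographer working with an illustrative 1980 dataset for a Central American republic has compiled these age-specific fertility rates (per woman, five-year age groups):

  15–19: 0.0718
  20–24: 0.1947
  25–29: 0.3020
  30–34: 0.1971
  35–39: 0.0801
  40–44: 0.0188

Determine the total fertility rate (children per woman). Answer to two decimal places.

Sum of ASFRs = 0.0718 + 0.1947 + 0.3020 + 0.1971 + 0.0801 + 0.0188 = 0.8645
TFR = 5 × 0.8645 = 4.3225

4.32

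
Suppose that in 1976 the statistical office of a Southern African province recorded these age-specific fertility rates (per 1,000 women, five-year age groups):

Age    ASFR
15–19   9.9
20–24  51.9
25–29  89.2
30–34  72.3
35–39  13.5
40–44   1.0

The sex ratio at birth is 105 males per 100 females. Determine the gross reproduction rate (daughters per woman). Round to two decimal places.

Proportion female at birth = 100 / (100 + 105) = 0.48780.
Sum of ASFRs = 9.9 + 51.9 + 89.2 + 72.3 + 13.5 + 1.0 = 237.8
TFR = 5 × 237.8 / 1000 = 1.189
GRR = 0.48780 × 1.189 = 0.57999

0.58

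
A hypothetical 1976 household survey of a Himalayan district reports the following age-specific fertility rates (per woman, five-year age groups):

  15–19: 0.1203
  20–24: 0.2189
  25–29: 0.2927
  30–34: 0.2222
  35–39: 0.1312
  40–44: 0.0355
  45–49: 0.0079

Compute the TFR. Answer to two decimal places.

5.14

Sum of ASFRs = 0.1203 + 0.2189 + 0.2927 + 0.2222 + 0.1312 + 0.0355 + 0.0079 = 1.0287
TFR = 5 × 1.0287 = 5.1435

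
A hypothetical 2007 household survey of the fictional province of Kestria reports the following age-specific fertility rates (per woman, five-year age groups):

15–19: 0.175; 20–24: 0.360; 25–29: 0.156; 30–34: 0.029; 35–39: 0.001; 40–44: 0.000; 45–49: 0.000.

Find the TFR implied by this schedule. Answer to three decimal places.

Sum of ASFRs = 0.175 + 0.360 + 0.156 + 0.029 + 0.001 + 0.000 + 0.000 = 0.721
TFR = 5 × 0.721 = 3.605

3.605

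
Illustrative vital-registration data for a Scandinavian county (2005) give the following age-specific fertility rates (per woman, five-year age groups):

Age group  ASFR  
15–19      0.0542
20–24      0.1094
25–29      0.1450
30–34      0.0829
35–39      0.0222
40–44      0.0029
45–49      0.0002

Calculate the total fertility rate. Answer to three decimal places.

2.084

Sum of ASFRs = 0.0542 + 0.1094 + 0.1450 + 0.0829 + 0.0222 + 0.0029 + 0.0002 = 0.4168
TFR = 5 × 0.4168 = 2.084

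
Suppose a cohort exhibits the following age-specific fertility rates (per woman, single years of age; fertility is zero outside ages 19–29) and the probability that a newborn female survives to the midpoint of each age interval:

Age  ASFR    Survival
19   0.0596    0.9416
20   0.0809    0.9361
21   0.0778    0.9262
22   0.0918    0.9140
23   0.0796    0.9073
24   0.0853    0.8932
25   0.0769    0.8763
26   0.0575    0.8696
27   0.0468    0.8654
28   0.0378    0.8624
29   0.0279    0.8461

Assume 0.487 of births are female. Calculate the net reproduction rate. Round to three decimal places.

0.317

Proportion female at birth = 0.487.
Per-age-group product (1 × ASFR × survival probability):
  19: 1 × 0.0596 × 0.9416 = 0.05612
  20: 1 × 0.0809 × 0.9361 = 0.07573
  21: 1 × 0.0778 × 0.9262 = 0.07206
  22: 1 × 0.0918 × 0.9140 = 0.08391
  23: 1 × 0.0796 × 0.9073 = 0.07222
  24: 1 × 0.0853 × 0.8932 = 0.07619
  25: 1 × 0.0769 × 0.8763 = 0.06739
  26: 1 × 0.0575 × 0.8696 = 0.05000
  27: 1 × 0.0468 × 0.8654 = 0.04050
  28: 1 × 0.0378 × 0.8624 = 0.03260
  29: 1 × 0.0279 × 0.8461 = 0.02361
Sum = 0.65033
NRR = 0.487 × 0.65033 = 0.31671
With NRR below 1 the population is below replacement fertility.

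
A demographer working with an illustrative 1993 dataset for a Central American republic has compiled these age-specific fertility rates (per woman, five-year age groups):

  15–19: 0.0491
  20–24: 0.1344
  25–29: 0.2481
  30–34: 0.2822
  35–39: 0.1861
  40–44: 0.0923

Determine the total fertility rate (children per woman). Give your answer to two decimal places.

4.96

Sum of ASFRs = 0.0491 + 0.1344 + 0.2481 + 0.2822 + 0.1861 + 0.0923 = 0.9922
TFR = 5 × 0.9922 = 4.961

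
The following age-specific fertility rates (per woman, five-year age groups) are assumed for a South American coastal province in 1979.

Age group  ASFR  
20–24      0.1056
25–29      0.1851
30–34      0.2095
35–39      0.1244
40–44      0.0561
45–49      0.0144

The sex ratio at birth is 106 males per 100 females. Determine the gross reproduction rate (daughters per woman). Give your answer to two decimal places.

1.69

Proportion female at birth = 100 / (100 + 106) = 0.48544.
Sum of ASFRs = 0.1056 + 0.1851 + 0.2095 + 0.1244 + 0.0561 + 0.0144 = 0.6951
TFR = 5 × 0.6951 = 3.4755
GRR = 0.48544 × 3.4755 = 1.68715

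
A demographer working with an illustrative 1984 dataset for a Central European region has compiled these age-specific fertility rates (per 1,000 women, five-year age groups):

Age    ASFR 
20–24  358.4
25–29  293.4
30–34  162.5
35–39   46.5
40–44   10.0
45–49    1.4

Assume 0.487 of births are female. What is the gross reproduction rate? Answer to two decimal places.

2.12

Proportion female at birth = 0.487.
Sum of ASFRs = 358.4 + 293.4 + 162.5 + 46.5 + 10.0 + 1.4 = 872.2
TFR = 5 × 872.2 / 1000 = 4.361
GRR = 0.487 × 4.361 = 2.12381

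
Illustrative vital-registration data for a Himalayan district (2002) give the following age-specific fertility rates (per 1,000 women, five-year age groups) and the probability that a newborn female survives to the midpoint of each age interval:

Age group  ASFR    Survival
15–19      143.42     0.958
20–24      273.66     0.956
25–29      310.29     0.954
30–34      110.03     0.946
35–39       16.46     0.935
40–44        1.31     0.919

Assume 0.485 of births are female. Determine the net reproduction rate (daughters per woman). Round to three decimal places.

1.978

Proportion female at birth = 0.485.
Each age group contributes 5 × ASFR × survival:
  15–19: 5 × 143.42/1000 × 0.958 = 0.68698
  20–24: 5 × 273.66/1000 × 0.956 = 1.30809
  25–29: 5 × 310.29/1000 × 0.954 = 1.48008
  30–34: 5 × 110.03/1000 × 0.946 = 0.52044
  35–39: 5 × 16.46/1000 × 0.935 = 0.07695
  40–44: 5 × 1.31/1000 × 0.919 = 0.00602
Sum = 4.07856
NRR = 0.485 × 4.07856 = 1.97810
With NRR above 1 the population is above replacement fertility.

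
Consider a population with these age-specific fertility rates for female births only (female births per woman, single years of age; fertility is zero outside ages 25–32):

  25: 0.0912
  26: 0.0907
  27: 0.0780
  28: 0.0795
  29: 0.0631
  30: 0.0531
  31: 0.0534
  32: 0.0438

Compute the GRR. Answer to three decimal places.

Sum of female ASFRs = 0.0912 + 0.0907 + 0.0780 + 0.0795 + 0.0631 + 0.0531 + 0.0534 + 0.0438 = 0.5528
GRR = 0.5528

0.553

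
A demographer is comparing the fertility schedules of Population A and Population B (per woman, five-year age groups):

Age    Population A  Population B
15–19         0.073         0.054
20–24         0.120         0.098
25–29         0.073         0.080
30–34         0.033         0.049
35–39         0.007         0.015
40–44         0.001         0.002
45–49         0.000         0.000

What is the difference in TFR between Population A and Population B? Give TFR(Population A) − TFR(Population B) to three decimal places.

Population A:
  Sum of ASFRs = 0.073 + 0.120 + 0.073 + 0.033 + 0.007 + 0.001 + 0.000 = 0.307
  TFR = 5 × 0.307 = 1.535
Population B:
  Sum of ASFRs = 0.054 + 0.098 + 0.080 + 0.049 + 0.015 + 0.002 + 0.000 = 0.298
  TFR = 5 × 0.298 = 1.49
Difference = 1.535 − 1.49 = 0.045

0.045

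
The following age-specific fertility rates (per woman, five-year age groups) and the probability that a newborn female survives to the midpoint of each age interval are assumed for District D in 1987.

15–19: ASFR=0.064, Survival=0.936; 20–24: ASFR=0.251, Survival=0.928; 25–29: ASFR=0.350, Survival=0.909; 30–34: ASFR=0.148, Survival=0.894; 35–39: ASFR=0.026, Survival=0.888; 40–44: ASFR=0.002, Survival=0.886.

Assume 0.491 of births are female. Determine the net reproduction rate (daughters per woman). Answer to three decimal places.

Proportion female at birth = 0.491.
Weighting each age-specific rate by interval width and survival:
  15–19: 5 × 0.064 × 0.936 = 0.29952
  20–24: 5 × 0.251 × 0.928 = 1.16464
  25–29: 5 × 0.350 × 0.909 = 1.59075
  30–34: 5 × 0.148 × 0.894 = 0.66156
  35–39: 5 × 0.026 × 0.888 = 0.11544
  40–44: 5 × 0.002 × 0.886 = 0.00886
Sum = 3.84077
NRR = 0.491 × 3.84077 = 1.88582
NRR > 1, so each generation more than replaces itself.

1.886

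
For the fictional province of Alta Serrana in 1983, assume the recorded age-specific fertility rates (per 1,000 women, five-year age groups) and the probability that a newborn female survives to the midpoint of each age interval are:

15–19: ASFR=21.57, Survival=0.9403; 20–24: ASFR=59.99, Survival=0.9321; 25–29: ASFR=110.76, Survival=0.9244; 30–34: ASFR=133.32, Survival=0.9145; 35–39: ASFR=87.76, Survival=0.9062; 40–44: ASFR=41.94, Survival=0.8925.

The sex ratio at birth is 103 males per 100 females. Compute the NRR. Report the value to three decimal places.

Proportion female at birth = 100 / (100 + 103) = 0.49261.
Weighting each age-specific rate by interval width and survival:
  15–19: 5 × 21.57/1000 × 0.9403 = 0.10141
  20–24: 5 × 59.99/1000 × 0.9321 = 0.27958
  25–29: 5 × 110.76/1000 × 0.9244 = 0.51193
  30–34: 5 × 133.32/1000 × 0.9145 = 0.60961
  35–39: 5 × 87.76/1000 × 0.9062 = 0.39764
  40–44: 5 × 41.94/1000 × 0.8925 = 0.18716
Sum = 2.08733
NRR = 0.49261 × 2.08733 = 1.02824

1.028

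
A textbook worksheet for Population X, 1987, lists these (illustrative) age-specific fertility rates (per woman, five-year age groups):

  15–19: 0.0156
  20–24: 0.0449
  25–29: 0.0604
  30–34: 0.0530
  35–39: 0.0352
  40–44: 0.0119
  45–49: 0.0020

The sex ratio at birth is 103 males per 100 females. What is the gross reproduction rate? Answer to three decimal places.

Proportion female at birth = 100 / (100 + 103) = 0.49261.
Sum of ASFRs = 0.0156 + 0.0449 + 0.0604 + 0.0530 + 0.0352 + 0.0119 + 0.0020 = 0.2230
TFR = 5 × 0.2230 = 1.115
GRR = 0.49261 × 1.115 = 0.54926

0.549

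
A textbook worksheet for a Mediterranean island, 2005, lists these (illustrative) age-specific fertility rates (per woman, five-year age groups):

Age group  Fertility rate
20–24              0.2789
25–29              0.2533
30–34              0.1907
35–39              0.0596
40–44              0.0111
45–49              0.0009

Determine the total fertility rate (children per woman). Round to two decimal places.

Sum of ASFRs = 0.2789 + 0.2533 + 0.1907 + 0.0596 + 0.0111 + 0.0009 = 0.7945
TFR = 5 × 0.7945 = 3.9725

3.97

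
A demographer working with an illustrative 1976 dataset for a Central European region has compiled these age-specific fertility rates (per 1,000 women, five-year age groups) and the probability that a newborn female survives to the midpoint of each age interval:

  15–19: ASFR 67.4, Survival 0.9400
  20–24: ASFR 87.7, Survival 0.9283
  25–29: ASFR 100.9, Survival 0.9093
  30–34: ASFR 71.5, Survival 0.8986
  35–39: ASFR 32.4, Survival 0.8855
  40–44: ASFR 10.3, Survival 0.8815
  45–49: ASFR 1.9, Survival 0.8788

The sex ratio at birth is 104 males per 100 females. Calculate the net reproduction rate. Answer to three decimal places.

0.834

Proportion female at birth = 100 / (100 + 104) = 0.49020.
Weighting each age-specific rate by interval width and survival:
  15–19: 5 × 67.4/1000 × 0.9400 = 0.31678
  20–24: 5 × 87.7/1000 × 0.9283 = 0.40706
  25–29: 5 × 100.9/1000 × 0.9093 = 0.45874
  30–34: 5 × 71.5/1000 × 0.8986 = 0.32125
  35–39: 5 × 32.4/1000 × 0.8855 = 0.14345
  40–44: 5 × 10.3/1000 × 0.8815 = 0.04540
  45–49: 5 × 1.9/1000 × 0.8788 = 0.00835
Sum = 1.70103
NRR = 0.49020 × 1.70103 = 0.83384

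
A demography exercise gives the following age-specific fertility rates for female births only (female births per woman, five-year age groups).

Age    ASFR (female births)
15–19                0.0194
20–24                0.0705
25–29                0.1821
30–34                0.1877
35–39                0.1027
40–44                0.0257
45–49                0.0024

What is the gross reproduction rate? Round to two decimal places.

Sum of female ASFRs = 0.0194 + 0.0705 + 0.1821 + 0.1877 + 0.1027 + 0.0257 + 0.0024 = 0.5905
GRR = 5 × 0.5905 = 2.9525

2.95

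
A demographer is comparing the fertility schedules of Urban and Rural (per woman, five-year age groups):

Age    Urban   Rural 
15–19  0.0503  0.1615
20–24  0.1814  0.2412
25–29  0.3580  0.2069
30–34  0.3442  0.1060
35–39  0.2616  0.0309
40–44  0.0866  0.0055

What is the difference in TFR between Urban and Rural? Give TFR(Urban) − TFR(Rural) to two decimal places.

Urban:
  Sum of ASFRs = 0.0503 + 0.1814 + 0.3580 + 0.3442 + 0.2616 + 0.0866 = 1.2821
  TFR = 5 × 1.2821 = 6.4105
Rural:
  Sum of ASFRs = 0.1615 + 0.2412 + 0.2069 + 0.1060 + 0.0309 + 0.0055 = 0.7520
  TFR = 5 × 0.7520 = 3.76
Difference = 6.4105 − 3.76 = 2.6505

2.65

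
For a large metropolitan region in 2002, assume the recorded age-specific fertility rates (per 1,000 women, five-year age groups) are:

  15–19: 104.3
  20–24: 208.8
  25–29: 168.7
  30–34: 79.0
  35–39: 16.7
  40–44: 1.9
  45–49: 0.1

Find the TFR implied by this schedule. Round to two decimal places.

Sum of ASFRs = 104.3 + 208.8 + 168.7 + 79.0 + 16.7 + 1.9 + 0.1 = 579.5
TFR = 5 × 579.5 / 1000 = 2.8975

2.90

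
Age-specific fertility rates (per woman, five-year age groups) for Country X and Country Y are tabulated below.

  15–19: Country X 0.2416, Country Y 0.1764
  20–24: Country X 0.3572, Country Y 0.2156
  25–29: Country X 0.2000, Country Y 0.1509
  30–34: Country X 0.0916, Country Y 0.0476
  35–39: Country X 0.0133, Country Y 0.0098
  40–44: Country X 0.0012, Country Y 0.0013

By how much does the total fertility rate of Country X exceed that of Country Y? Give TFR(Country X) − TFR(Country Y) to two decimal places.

1.52

Country X:
  Sum of ASFRs = 0.2416 + 0.3572 + 0.2000 + 0.0916 + 0.0133 + 0.0012 = 0.9049
  TFR = 5 × 0.9049 = 4.5245
Country Y:
  Sum of ASFRs = 0.1764 + 0.2156 + 0.1509 + 0.0476 + 0.0098 + 0.0013 = 0.6016
  TFR = 5 × 0.6016 = 3.008
Difference = 4.5245 − 3.008 = 1.5165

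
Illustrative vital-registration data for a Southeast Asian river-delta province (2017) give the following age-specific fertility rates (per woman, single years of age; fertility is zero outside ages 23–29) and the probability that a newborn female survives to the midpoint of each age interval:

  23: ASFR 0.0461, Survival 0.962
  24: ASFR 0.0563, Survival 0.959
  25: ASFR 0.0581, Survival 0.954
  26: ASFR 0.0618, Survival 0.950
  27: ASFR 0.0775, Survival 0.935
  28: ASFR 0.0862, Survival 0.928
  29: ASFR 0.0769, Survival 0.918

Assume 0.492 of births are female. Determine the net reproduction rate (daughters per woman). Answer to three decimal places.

0.214

Proportion female at birth = 0.492.
Each age group contributes 1 × ASFR × survival:
  23: 1 × 0.0461 × 0.962 = 0.04435
  24: 1 × 0.0563 × 0.959 = 0.05399
  25: 1 × 0.0581 × 0.954 = 0.05543
  26: 1 × 0.0618 × 0.950 = 0.05871
  27: 1 × 0.0775 × 0.935 = 0.07246
  28: 1 × 0.0862 × 0.928 = 0.07999
  29: 1 × 0.0769 × 0.918 = 0.07059
Sum = 0.43552
NRR = 0.492 × 0.43552 = 0.21428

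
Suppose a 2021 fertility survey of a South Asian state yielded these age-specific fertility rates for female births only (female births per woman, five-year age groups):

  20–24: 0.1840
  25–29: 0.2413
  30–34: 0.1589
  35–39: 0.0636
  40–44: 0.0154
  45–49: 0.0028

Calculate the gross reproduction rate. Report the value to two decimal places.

Sum of female ASFRs = 0.1840 + 0.2413 + 0.1589 + 0.0636 + 0.0154 + 0.0028 = 0.6660
GRR = 5 × 0.6660 = 3.33

3.33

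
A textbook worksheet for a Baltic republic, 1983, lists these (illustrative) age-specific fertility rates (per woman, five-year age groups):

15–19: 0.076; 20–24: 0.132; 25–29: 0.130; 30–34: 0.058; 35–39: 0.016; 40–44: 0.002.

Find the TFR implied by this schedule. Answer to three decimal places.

2.070

Sum of ASFRs = 0.076 + 0.132 + 0.130 + 0.058 + 0.016 + 0.002 = 0.414
TFR = 5 × 0.414 = 2.07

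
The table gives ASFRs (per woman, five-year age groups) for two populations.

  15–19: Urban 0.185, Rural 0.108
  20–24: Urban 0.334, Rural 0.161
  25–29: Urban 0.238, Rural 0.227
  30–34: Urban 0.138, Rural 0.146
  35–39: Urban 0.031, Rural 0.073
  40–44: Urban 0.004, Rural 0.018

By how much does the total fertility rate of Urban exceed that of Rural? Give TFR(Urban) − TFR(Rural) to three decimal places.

Urban:
  Sum of ASFRs = 0.185 + 0.334 + 0.238 + 0.138 + 0.031 + 0.004 = 0.930
  TFR = 5 × 0.930 = 4.65
Rural:
  Sum of ASFRs = 0.108 + 0.161 + 0.227 + 0.146 + 0.073 + 0.018 = 0.733
  TFR = 5 × 0.733 = 3.665
Difference = 4.65 − 3.665 = 0.985

0.985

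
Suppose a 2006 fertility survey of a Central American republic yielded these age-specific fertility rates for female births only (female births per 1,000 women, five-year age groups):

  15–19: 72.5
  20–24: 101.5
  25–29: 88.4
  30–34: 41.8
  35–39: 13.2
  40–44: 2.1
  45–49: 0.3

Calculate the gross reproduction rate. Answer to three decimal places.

Sum of female ASFRs = 72.5 + 101.5 + 88.4 + 41.8 + 13.2 + 2.1 + 0.3 = 319.8
GRR = 5 × 319.8 / 1000 = 1.599

1.599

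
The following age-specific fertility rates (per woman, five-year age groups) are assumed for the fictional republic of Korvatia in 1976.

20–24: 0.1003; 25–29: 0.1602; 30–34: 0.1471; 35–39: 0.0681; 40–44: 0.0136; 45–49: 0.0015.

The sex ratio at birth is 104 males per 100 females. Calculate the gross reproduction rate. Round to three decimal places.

1.203

Proportion female at birth = 100 / (100 + 104) = 0.49020.
Sum of ASFRs = 0.1003 + 0.1602 + 0.1471 + 0.0681 + 0.0136 + 0.0015 = 0.4908
TFR = 5 × 0.4908 = 2.454
GRR = 0.49020 × 2.454 = 1.20295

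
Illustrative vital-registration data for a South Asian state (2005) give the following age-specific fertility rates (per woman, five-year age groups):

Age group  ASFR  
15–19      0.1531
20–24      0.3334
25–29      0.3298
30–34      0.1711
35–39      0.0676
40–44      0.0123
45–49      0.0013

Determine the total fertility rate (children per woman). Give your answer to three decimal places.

Sum of ASFRs = 0.1531 + 0.3334 + 0.3298 + 0.1711 + 0.0676 + 0.0123 + 0.0013 = 1.0686
TFR = 5 × 1.0686 = 5.343

5.343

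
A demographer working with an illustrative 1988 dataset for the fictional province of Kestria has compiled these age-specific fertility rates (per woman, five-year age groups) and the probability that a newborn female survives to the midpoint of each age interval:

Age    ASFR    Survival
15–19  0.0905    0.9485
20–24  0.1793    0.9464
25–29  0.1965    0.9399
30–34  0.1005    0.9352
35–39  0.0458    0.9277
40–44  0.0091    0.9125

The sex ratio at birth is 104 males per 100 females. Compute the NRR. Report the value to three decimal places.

Proportion female at birth = 100 / (100 + 104) = 0.49020.
Each age group contributes 5 × ASFR × survival:
  15–19: 5 × 0.0905 × 0.9485 = 0.42920
  20–24: 5 × 0.1793 × 0.9464 = 0.84845
  25–29: 5 × 0.1965 × 0.9399 = 0.92345
  30–34: 5 × 0.1005 × 0.9352 = 0.46994
  35–39: 5 × 0.0458 × 0.9277 = 0.21244
  40–44: 5 × 0.0091 × 0.9125 = 0.04152
Sum = 2.92500
NRR = 0.49020 × 2.92500 = 1.43384
With NRR above 1 the population is above replacement fertility.

1.434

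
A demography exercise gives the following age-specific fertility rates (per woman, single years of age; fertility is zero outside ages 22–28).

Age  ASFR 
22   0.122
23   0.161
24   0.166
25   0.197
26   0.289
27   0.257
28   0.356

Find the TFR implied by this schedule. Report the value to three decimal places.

1.548

Sum of ASFRs = 0.122 + 0.161 + 0.166 + 0.197 + 0.289 + 0.257 + 0.356 = 1.548
TFR = 1.548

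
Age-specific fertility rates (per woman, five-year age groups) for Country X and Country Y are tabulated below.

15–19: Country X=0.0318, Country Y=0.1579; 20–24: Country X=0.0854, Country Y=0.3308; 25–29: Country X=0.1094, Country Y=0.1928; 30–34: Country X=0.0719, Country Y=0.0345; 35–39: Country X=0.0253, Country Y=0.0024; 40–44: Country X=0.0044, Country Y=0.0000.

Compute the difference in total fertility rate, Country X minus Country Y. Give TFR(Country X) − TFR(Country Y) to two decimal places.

Country X:
  Sum of ASFRs = 0.0318 + 0.0854 + 0.1094 + 0.0719 + 0.0253 + 0.0044 = 0.3282
  TFR = 5 × 0.3282 = 1.641
Country Y:
  Sum of ASFRs = 0.1579 + 0.3308 + 0.1928 + 0.0345 + 0.0024 + 0.0000 = 0.7184
  TFR = 5 × 0.7184 = 3.592
Difference = 1.641 − 3.592 = -1.951

-1.95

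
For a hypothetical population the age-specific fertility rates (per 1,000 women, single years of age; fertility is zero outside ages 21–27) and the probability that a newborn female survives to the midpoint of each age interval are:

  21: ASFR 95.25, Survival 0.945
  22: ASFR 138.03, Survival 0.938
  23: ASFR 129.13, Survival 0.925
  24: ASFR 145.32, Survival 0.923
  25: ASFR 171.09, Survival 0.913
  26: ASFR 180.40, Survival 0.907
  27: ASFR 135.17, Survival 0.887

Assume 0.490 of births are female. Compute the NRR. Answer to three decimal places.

Proportion female at birth = 0.490.
Weighting each age-specific rate by interval width and survival:
  21: 1 × 95.25/1000 × 0.945 = 0.09001
  22: 1 × 138.03/1000 × 0.938 = 0.12947
  23: 1 × 129.13/1000 × 0.925 = 0.11945
  24: 1 × 145.32/1000 × 0.923 = 0.13413
  25: 1 × 171.09/1000 × 0.913 = 0.15621
  26: 1 × 180.40/1000 × 0.907 = 0.16362
  27: 1 × 135.17/1000 × 0.887 = 0.11990
Sum = 0.91279
NRR = 0.490 × 0.91279 = 0.44727

0.447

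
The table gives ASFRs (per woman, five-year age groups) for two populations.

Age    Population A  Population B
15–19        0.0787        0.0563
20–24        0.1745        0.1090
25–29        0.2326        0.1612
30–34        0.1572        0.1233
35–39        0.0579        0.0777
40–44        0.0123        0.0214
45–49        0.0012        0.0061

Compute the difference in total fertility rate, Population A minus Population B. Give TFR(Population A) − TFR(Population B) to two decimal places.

0.80

Population A:
  Sum of ASFRs = 0.0787 + 0.1745 + 0.2326 + 0.1572 + 0.0579 + 0.0123 + 0.0012 = 0.7144
  TFR = 5 × 0.7144 = 3.572
Population B:
  Sum of ASFRs = 0.0563 + 0.1090 + 0.1612 + 0.1233 + 0.0777 + 0.0214 + 0.0061 = 0.5550
  TFR = 5 × 0.5550 = 2.775
Difference = 3.572 − 2.775 = 0.797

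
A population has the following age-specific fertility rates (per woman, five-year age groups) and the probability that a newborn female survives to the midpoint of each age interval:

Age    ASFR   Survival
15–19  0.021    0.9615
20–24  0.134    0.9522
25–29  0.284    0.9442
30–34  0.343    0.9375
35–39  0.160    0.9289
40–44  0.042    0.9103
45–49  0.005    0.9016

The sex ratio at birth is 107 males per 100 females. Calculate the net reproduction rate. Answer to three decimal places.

Proportion female at birth = 100 / (100 + 107) = 0.48309.
Per-age-group product (5 × ASFR × survival probability):
  15–19: 5 × 0.021 × 0.9615 = 0.10096
  20–24: 5 × 0.134 × 0.9522 = 0.63797
  25–29: 5 × 0.284 × 0.9442 = 1.34076
  30–34: 5 × 0.343 × 0.9375 = 1.60781
  35–39: 5 × 0.160 × 0.9289 = 0.74312
  40–44: 5 × 0.042 × 0.9103 = 0.19116
  45–49: 5 × 0.005 × 0.9016 = 0.02254
Sum = 4.64432
NRR = 0.48309 × 4.64432 = 2.24362
An NRR exceeding 1 indicates intrinsic growth under these rates.

2.244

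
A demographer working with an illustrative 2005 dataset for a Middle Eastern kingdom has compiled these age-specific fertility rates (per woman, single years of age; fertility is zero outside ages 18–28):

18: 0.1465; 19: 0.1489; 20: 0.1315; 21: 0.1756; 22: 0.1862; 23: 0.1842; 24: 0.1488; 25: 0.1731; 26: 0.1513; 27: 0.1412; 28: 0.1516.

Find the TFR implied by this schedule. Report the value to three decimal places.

Sum of ASFRs = 0.1465 + 0.1489 + 0.1315 + 0.1756 + 0.1862 + 0.1842 + 0.1488 + 0.1731 + 0.1513 + 0.1412 + 0.1516 = 1.7389
TFR = 1.7389

1.739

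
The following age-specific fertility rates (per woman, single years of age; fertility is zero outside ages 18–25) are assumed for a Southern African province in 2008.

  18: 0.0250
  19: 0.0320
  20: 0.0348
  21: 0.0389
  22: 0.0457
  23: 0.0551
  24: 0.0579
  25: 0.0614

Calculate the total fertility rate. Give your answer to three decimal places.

Sum of ASFRs = 0.0250 + 0.0320 + 0.0348 + 0.0389 + 0.0457 + 0.0551 + 0.0579 + 0.0614 = 0.3508
TFR = 0.3508

0.351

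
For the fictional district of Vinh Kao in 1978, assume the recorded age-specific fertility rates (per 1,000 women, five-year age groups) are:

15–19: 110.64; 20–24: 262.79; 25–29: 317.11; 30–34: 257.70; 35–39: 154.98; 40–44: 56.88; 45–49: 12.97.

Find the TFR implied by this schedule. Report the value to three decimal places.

Sum of ASFRs = 110.64 + 262.79 + 317.11 + 257.70 + 154.98 + 56.88 + 12.97 = 1173.07
TFR = 5 × 1173.07 / 1000 = 5.86535

5.865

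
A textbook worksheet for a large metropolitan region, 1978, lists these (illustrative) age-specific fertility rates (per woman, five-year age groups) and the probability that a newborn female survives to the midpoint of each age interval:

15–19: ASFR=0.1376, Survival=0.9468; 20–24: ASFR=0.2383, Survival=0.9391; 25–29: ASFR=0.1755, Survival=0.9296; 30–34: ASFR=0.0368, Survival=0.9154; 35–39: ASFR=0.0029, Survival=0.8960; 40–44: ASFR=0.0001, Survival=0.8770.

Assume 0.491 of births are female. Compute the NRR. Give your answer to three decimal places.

1.359

Proportion female at birth = 0.491.
Each age group contributes 5 × ASFR × survival:
  15–19: 5 × 0.1376 × 0.9468 = 0.65140
  20–24: 5 × 0.2383 × 0.9391 = 1.11894
  25–29: 5 × 0.1755 × 0.9296 = 0.81572
  30–34: 5 × 0.0368 × 0.9154 = 0.16843
  35–39: 5 × 0.0029 × 0.8960 = 0.01299
  40–44: 5 × 0.0001 × 0.8770 = 0.00044
Sum = 2.76792
NRR = 0.491 × 2.76792 = 1.35905
An NRR exceeding 1 indicates intrinsic growth under these rates.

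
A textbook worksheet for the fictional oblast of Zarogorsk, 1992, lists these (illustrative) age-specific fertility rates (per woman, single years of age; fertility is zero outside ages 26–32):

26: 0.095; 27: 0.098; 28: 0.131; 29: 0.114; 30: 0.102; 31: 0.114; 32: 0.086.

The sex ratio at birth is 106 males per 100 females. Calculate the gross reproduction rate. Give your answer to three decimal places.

Proportion female at birth = 100 / (100 + 106) = 0.48544.
Sum of ASFRs = 0.095 + 0.098 + 0.131 + 0.114 + 0.102 + 0.114 + 0.086 = 0.740
TFR = 0.74
GRR = 0.48544 × 0.74 = 0.35923

0.359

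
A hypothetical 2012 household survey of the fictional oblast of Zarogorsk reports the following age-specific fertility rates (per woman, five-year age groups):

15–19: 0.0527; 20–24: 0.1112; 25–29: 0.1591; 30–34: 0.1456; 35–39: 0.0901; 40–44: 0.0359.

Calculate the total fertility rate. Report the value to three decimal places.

2.973

Sum of ASFRs = 0.0527 + 0.1112 + 0.1591 + 0.1456 + 0.0901 + 0.0359 = 0.5946
TFR = 5 × 0.5946 = 2.973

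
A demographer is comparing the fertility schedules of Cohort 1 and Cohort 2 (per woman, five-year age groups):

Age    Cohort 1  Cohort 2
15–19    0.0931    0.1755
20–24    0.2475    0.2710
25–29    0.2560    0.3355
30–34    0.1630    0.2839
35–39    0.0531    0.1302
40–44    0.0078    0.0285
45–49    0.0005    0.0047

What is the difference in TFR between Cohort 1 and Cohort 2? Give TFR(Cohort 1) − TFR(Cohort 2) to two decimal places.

-2.04

Cohort 1:
  Sum of ASFRs = 0.0931 + 0.2475 + 0.2560 + 0.1630 + 0.0531 + 0.0078 + 0.0005 = 0.8210
  TFR = 5 × 0.8210 = 4.105
Cohort 2:
  Sum of ASFRs = 0.1755 + 0.2710 + 0.3355 + 0.2839 + 0.1302 + 0.0285 + 0.0047 = 1.2293
  TFR = 5 × 1.2293 = 6.1465
Difference = 4.105 − 6.1465 = -2.0415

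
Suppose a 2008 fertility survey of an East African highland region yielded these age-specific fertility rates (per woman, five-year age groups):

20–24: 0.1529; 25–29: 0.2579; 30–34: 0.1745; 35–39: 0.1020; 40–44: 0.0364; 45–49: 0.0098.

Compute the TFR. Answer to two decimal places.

Sum of ASFRs = 0.1529 + 0.2579 + 0.1745 + 0.1020 + 0.0364 + 0.0098 = 0.7335
TFR = 5 × 0.7335 = 3.6675

3.67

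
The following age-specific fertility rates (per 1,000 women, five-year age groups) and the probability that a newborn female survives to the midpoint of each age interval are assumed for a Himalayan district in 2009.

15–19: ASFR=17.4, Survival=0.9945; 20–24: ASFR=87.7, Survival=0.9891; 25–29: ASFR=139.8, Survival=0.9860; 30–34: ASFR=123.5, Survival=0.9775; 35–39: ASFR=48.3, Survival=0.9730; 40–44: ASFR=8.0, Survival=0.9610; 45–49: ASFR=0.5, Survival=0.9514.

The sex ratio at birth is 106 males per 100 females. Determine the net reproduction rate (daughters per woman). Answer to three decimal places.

1.014

Proportion female at birth = 100 / (100 + 106) = 0.48544.
Each age group contributes 5 × ASFR × survival:
  15–19: 5 × 17.4/1000 × 0.9945 = 0.08652
  20–24: 5 × 87.7/1000 × 0.9891 = 0.43372
  25–29: 5 × 139.8/1000 × 0.9860 = 0.68921
  30–34: 5 × 123.5/1000 × 0.9775 = 0.60361
  35–39: 5 × 48.3/1000 × 0.9730 = 0.23498
  40–44: 5 × 8.0/1000 × 0.9610 = 0.03844
  45–49: 5 × 0.5/1000 × 0.9514 = 0.00238
Sum = 2.08886
NRR = 0.48544 × 2.08886 = 1.01402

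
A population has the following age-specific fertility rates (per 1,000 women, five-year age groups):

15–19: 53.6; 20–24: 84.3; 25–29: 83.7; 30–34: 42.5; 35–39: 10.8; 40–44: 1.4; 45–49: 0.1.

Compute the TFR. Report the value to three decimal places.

1.382

Sum of ASFRs = 53.6 + 84.3 + 83.7 + 42.5 + 10.8 + 1.4 + 0.1 = 276.4
TFR = 5 × 276.4 / 1000 = 1.382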